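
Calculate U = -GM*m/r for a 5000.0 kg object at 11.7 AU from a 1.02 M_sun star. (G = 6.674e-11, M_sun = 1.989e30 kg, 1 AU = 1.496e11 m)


M = 1.02 * 1.989e30 kg = 2.02878e+30 kg; r = 11.7 AU * 1.496e11 m/AU = 1.75032e+12 m. U = -GM*m/r = -(6.674e-11 * 2.02878e+30 * 5000.0) / 1.75032e+12 = -3.868e+11

-3.868e+11 J


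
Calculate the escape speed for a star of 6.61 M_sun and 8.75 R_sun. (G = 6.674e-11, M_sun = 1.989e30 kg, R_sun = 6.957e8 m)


M = 6.61 * 1.989e30 kg = 1.314729e+31 kg; R = 8.75 * 6.957e8 m = 6.087375e+09 m. v_esc = sqrt(2GM/R) = sqrt(2 * 6.674e-11 * 1.314729e+31 / 6.087375e+09) = 536921.9912

536921.9912 m/s


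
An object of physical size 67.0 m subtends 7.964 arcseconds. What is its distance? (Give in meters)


D = size / theta_rad, theta_rad = 7.964 * pi/(180*3600) = 3.861e-05, D = 1.735e+06

1.735e+06 m


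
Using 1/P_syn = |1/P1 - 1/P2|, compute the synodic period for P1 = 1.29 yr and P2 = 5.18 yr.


1/P_syn = |1/P1 - 1/P2| = |1/1.29 - 1/5.18| => P_syn = 1.7178

1.7178 years


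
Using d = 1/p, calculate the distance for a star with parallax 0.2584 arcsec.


d = 1/p = 1/0.2584 = 3.87

3.87 pc


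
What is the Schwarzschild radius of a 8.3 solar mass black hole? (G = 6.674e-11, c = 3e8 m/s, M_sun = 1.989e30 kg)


M = 8.3 * 1.989e30 kg = 1.65087e+31 kg. rs = 2GM/c^2 = 2 * 6.674e-11 * 1.65087e+31 / (3e8)^2 = 24484.2364

24484.2364 m


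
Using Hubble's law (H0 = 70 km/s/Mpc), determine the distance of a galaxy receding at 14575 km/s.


d = v / H0 = 14575 / 70 = 208.2143

208.2143 Mpc


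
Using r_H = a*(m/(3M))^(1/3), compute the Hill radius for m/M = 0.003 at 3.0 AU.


r_H = a * (m/3M)^(1/3) = 3.0 * (0.003/3)^(1/3) = 0.3

0.3 AU


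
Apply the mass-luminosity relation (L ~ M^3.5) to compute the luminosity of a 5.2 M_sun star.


L/L_sun = (M/M_sun)^3.5 = 5.2^3.5 = 320.6356

320.6356 L_sun


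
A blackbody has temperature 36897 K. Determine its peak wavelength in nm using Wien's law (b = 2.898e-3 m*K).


lam_max = b / T = 2.898e-3 / 36897 = 7.854e-08 m = 78.543 nm

78.543 nm


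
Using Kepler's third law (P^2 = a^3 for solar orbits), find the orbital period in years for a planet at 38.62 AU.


P = a^(3/2) = 38.62^1.5 = 240.004

240.004 years


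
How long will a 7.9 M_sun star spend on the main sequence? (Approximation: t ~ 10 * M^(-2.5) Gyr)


t = 10 * M^(-2.5) = 10 * 7.9^(-2.5) = 0.057

0.057 Gyr


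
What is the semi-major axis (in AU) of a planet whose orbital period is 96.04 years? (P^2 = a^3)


a = P^(2/3) = 96.04^(2/3) = 20.9718

20.9718 AU


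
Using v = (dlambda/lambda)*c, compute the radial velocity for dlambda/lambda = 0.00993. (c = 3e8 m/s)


v = (dlambda/lambda) * c = 0.00993 * 3e8 = 2.979e+06

2.979e+06 m/s


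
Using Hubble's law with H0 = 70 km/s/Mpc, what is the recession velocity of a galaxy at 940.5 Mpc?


v = H0 * d = 70 * 940.5 = 65835.0

65835.0 km/s


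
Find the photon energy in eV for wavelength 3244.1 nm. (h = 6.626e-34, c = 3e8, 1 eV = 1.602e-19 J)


E = hc/lambda = 6.626e-34 * 3e8 / 3.244e-06 = 6.127e-20 J = 0.3825 eV

0.3825 eV


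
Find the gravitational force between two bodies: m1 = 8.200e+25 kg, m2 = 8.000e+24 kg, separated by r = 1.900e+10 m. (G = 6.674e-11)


F = G*m1*m2/r^2 = 6.674e-11 * 8.200e+25 * 8.000e+24 / (1.900e+10)^2 = 6.674e-11 * 6.560e+50 / 3.610e+20 = 1.213e+20

1.213e+20 N


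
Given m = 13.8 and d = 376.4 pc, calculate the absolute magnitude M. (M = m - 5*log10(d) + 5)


M = m - 5*log10(d) + 5 = 13.8 - 5*log10(376.4) + 5 = 5.9218

5.9218


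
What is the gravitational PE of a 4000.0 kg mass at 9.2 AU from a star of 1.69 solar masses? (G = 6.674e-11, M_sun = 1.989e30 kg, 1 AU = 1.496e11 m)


M = 1.69 * 1.989e30 kg = 3.36141e+30 kg; r = 9.2 AU * 1.496e11 m/AU = 1.37632e+12 m. U = -GM*m/r = -(6.674e-11 * 3.36141e+30 * 4000.0) / 1.37632e+12 = -6.520e+11

-6.520e+11 J


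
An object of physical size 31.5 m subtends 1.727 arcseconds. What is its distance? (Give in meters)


D = size / theta_rad, theta_rad = 1.727 * pi/(180*3600) = 8.373e-06, D = 3.762e+06

3.762e+06 m


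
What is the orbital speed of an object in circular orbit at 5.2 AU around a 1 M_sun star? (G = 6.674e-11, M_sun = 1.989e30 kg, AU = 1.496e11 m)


v = sqrt(GM/r) = sqrt(6.674e-11 * 1.989e+30 / 7.779e+11) = 13063.0029

13063.0029 m/s


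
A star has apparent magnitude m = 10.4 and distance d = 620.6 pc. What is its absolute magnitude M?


M = m - 5*log10(d) + 5 = 10.4 - 5*log10(620.6) + 5 = 1.4359

1.4359


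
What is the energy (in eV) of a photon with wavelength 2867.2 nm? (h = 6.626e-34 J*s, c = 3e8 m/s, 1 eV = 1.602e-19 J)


E = hc/lambda = 6.626e-34 * 3e8 / 2.867e-06 = 6.933e-20 J = 0.4328 eV

0.4328 eV


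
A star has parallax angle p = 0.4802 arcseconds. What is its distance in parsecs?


d = 1/p = 1/0.4802 = 2.0825

2.0825 pc


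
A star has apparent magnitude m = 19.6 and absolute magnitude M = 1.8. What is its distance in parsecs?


d = 10^((m - M + 5)/5) = 10^((19.6 - 1.8 + 5)/5) = 36307.8055

36307.8055 pc


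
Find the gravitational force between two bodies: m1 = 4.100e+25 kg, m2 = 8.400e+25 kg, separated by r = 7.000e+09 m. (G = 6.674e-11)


F = G*m1*m2/r^2 = 6.674e-11 * 4.100e+25 * 8.400e+25 / (7.000e+09)^2 = 6.674e-11 * 3.444e+51 / 4.900e+19 = 4.691e+21

4.691e+21 N


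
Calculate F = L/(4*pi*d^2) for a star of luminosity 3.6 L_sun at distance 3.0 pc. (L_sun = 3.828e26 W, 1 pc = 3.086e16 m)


F = L / (4*pi*d^2) = 1.378e+27 / (4*pi*(9.258e+16)^2) = 1.279e-08

1.279e-08 W/m^2


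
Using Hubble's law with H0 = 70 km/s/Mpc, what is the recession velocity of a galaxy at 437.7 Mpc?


v = H0 * d = 70 * 437.7 = 30639.0

30639.0 km/s


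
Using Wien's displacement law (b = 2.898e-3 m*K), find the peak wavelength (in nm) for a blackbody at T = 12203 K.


lam_max = b / T = 2.898e-3 / 12203 = 2.375e-07 m = 237.4826 nm

237.4826 nm


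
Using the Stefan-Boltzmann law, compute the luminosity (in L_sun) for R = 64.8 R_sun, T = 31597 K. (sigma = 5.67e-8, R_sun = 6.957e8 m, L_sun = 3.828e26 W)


R = 64.8 * 6.957e8 m = 4.508136e+10 m. L = 4*pi*R^2*sigma*T^4 = 4*pi*(4.508136e+10)^2 * 5.67e-8 * 31597^4 = 1.443345631e+33 W. L/L_sun = 1.443345631e+33 / 3.828e26 = 3.770e+06

3.770e+06 L_sun


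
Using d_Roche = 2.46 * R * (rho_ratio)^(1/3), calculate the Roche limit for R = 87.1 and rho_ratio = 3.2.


d_Roche = 2.46 * 87.1 * 3.2^(1/3) = 315.7451

315.7451


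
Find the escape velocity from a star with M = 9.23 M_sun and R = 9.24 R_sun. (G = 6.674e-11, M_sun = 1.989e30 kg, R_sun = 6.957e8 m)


M = 9.23 * 1.989e30 kg = 1.835847e+31 kg; R = 9.24 * 6.957e8 m = 6.428268e+09 m. v_esc = sqrt(2GM/R) = sqrt(2 * 6.674e-11 * 1.835847e+31 / 6.428268e+09) = 617418.0955

617418.0955 m/s


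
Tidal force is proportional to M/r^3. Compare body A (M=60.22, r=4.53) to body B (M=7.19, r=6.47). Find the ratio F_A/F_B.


Ratio = (M1/r1^3) / (M2/r2^3) = (60.22/4.53^3) / (7.19/6.47^3) = 24.4023

24.4023


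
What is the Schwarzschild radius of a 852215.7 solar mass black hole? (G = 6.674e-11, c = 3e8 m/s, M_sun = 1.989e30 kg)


M = 852215.7 * 1.989e30 kg = 1.695057027e+36 kg. rs = 2GM/c^2 = 2 * 6.674e-11 * 1.695057027e+36 / (3e8)^2 = 2.514e+09

2.514e+09 m


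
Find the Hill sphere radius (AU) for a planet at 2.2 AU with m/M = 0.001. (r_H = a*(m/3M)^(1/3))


r_H = a * (m/3M)^(1/3) = 2.2 * (0.001/3)^(1/3) = 0.1525

0.1525 AU


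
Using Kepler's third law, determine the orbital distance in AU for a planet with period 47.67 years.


a = P^(2/3) = 47.67^(2/3) = 13.1471

13.1471 AU


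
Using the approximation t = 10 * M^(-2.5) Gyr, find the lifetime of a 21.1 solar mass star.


t = 10 * M^(-2.5) = 10 * 21.1^(-2.5) = 0.0049

0.0049 Gyr


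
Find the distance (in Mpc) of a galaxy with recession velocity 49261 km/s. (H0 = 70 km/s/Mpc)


d = v / H0 = 49261 / 70 = 703.7286

703.7286 Mpc


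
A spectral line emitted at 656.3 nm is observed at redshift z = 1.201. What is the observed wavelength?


lam_obs = lam_emit * (1 + z) = 656.3 * (1 + 1.201) = 1444.5163

1444.5163 nm


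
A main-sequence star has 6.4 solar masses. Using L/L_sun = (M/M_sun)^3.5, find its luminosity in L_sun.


L/L_sun = (M/M_sun)^3.5 = 6.4^3.5 = 663.1777

663.1777 L_sun


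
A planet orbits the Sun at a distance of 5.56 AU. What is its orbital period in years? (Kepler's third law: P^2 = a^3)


P = a^(3/2) = 5.56^1.5 = 13.1103

13.1103 years


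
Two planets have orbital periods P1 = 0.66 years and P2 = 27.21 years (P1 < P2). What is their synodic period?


1/P_syn = |1/P1 - 1/P2| = |1/0.66 - 1/27.21| => P_syn = 0.6764

0.6764 years


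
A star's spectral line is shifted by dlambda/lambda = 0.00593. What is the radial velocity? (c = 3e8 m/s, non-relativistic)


v = (dlambda/lambda) * c = 0.00593 * 3e8 = 1.779e+06

1.779e+06 m/s


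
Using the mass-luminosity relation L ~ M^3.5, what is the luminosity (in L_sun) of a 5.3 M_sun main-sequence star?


L/L_sun = (M/M_sun)^3.5 = 5.3^3.5 = 342.7406

342.7406 L_sun


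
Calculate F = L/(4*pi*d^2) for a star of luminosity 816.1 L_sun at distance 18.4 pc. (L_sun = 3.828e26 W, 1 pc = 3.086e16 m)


F = L / (4*pi*d^2) = 3.124e+29 / (4*pi*(5.678e+17)^2) = 7.710e-08

7.710e-08 W/m^2


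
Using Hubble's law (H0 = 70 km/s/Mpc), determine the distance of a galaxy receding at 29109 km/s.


d = v / H0 = 29109 / 70 = 415.8429

415.8429 Mpc


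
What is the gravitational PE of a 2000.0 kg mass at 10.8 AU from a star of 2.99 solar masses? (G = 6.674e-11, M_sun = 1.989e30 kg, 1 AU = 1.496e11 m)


M = 2.99 * 1.989e30 kg = 5.94711e+30 kg; r = 10.8 AU * 1.496e11 m/AU = 1.61568e+12 m. U = -GM*m/r = -(6.674e-11 * 5.94711e+30 * 2000.0) / 1.61568e+12 = -4.913e+11

-4.913e+11 J


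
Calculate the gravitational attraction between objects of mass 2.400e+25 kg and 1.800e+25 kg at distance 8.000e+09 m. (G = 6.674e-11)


F = G*m1*m2/r^2 = 6.674e-11 * 2.400e+25 * 1.800e+25 / (8.000e+09)^2 = 6.674e-11 * 4.320e+50 / 6.400e+19 = 4.505e+20

4.505e+20 N


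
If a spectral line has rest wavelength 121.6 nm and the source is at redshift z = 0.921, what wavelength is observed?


lam_obs = lam_emit * (1 + z) = 121.6 * (1 + 0.921) = 233.5936

233.5936 nm


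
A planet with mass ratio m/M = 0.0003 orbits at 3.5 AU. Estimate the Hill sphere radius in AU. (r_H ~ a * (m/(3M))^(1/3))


r_H = a * (m/3M)^(1/3) = 3.5 * (0.0003/3)^(1/3) = 0.1625

0.1625 AU


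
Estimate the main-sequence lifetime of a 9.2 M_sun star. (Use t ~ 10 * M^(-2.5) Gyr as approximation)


t = 10 * M^(-2.5) = 10 * 9.2^(-2.5) = 0.039

0.039 Gyr


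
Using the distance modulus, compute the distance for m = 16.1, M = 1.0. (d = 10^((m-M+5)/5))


d = 10^((m - M + 5)/5) = 10^((16.1 - 1.0 + 5)/5) = 10471.2855

10471.2855 pc


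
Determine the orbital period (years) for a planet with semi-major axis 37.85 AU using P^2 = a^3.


P = a^(3/2) = 37.85^1.5 = 232.8621

232.8621 years


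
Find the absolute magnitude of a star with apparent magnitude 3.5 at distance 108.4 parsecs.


M = m - 5*log10(d) + 5 = 3.5 - 5*log10(108.4) + 5 = -1.6751

-1.6751


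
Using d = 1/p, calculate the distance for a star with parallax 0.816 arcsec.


d = 1/p = 1/0.816 = 1.2255

1.2255 pc


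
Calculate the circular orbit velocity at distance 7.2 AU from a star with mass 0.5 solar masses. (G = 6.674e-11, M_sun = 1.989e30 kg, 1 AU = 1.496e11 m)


v = sqrt(GM/r) = sqrt(6.674e-11 * 9.945e+29 / 1.077e+12) = 7849.8878

7849.8878 m/s


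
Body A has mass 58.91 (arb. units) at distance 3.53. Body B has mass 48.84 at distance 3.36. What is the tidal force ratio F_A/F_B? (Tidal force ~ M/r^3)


Ratio = (M1/r1^3) / (M2/r2^3) = (58.91/3.53^3) / (48.84/3.36^3) = 1.0402

1.0402


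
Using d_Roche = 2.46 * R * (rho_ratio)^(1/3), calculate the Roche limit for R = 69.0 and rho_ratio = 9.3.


d_Roche = 2.46 * 69.0 * 9.3^(1/3) = 356.9537

356.9537


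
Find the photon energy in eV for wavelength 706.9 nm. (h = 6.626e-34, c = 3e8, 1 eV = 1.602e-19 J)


E = hc/lambda = 6.626e-34 * 3e8 / 7.069e-07 = 2.812e-19 J = 1.7553 eV

1.7553 eV


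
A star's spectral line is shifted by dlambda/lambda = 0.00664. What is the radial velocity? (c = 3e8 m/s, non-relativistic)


v = (dlambda/lambda) * c = 0.00664 * 3e8 = 1.992e+06

1.992e+06 m/s


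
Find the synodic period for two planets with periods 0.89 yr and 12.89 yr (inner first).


1/P_syn = |1/P1 - 1/P2| = |1/0.89 - 1/12.89| => P_syn = 0.956

0.956 years


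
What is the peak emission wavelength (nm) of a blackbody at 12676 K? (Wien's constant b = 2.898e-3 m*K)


lam_max = b / T = 2.898e-3 / 12676 = 2.286e-07 m = 228.621 nm

228.621 nm


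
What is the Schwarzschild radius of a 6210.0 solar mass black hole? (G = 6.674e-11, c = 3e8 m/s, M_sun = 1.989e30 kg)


M = 6210.0 * 1.989e30 kg = 1.235169e+34 kg. rs = 2GM/c^2 = 2 * 6.674e-11 * 1.235169e+34 / (3e8)^2 = 1.832e+07

1.832e+07 m


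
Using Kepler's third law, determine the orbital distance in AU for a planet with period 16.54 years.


a = P^(2/3) = 16.54^(2/3) = 6.4917

6.4917 AU


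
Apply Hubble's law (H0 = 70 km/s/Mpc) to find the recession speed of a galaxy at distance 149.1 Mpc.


v = H0 * d = 70 * 149.1 = 10437.0

10437.0 km/s


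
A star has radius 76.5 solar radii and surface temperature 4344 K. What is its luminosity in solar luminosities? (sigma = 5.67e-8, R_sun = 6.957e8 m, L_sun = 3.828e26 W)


R = 76.5 * 6.957e8 m = 5.322105e+10 m. L = 4*pi*R^2*sigma*T^4 = 4*pi*(5.322105e+10)^2 * 5.67e-8 * 4344^4 = 7.186527078e+29 W. L/L_sun = 7.186527078e+29 / 3.828e26 = 1877.3582

1877.3582 L_sun


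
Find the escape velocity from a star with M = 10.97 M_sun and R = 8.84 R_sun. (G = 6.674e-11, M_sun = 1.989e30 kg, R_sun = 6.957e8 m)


M = 10.97 * 1.989e30 kg = 2.181933e+31 kg; R = 8.84 * 6.957e8 m = 6.149988e+09 m. v_esc = sqrt(2GM/R) = sqrt(2 * 6.674e-11 * 2.181933e+31 / 6.149988e+09) = 688163.5572

688163.5572 m/s


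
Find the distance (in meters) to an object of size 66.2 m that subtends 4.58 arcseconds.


D = size / theta_rad, theta_rad = 4.58 * pi/(180*3600) = 2.220e-05, D = 2.981e+06

2.981e+06 m


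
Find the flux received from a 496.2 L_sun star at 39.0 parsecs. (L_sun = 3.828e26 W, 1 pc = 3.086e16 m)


F = L / (4*pi*d^2) = 1.899e+29 / (4*pi*(1.204e+18)^2) = 1.044e-08

1.044e-08 W/m^2


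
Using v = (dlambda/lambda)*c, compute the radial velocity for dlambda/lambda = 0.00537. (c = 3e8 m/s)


v = (dlambda/lambda) * c = 0.00537 * 3e8 = 1.611e+06

1.611e+06 m/s


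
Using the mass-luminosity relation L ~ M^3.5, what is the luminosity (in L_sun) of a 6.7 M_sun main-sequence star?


L/L_sun = (M/M_sun)^3.5 = 6.7^3.5 = 778.5057

778.5057 L_sun


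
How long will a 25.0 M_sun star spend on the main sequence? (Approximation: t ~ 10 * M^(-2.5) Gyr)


t = 10 * M^(-2.5) = 10 * 25.0^(-2.5) = 0.0032

0.0032 Gyr


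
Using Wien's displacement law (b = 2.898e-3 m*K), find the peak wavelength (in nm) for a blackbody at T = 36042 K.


lam_max = b / T = 2.898e-3 / 36042 = 8.041e-08 m = 80.4062 nm

80.4062 nm


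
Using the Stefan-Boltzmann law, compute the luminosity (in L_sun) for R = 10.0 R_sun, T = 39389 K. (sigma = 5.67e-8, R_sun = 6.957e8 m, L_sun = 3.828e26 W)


R = 10.0 * 6.957e8 m = 6.957e+09 m. L = 4*pi*R^2*sigma*T^4 = 4*pi*(6.957e+09)^2 * 5.67e-8 * 39389^4 = 8.301121114e+31 W. L/L_sun = 8.301121114e+31 / 3.828e26 = 216852.6937

216852.6937 L_sun


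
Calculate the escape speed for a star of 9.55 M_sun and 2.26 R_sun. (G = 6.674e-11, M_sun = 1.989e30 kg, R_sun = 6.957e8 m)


M = 9.55 * 1.989e30 kg = 1.899495e+31 kg; R = 2.26 * 6.957e8 m = 1.572282e+09 m. v_esc = sqrt(2GM/R) = sqrt(2 * 6.674e-11 * 1.899495e+31 / 1.572282e+09) = 1.270e+06

1.270e+06 m/s


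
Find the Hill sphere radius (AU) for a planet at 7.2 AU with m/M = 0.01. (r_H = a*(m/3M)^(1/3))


r_H = a * (m/3M)^(1/3) = 7.2 * (0.01/3)^(1/3) = 1.0755

1.0755 AU


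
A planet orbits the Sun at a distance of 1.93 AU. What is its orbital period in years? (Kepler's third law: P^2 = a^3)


P = a^(3/2) = 1.93^1.5 = 2.6812

2.6812 years


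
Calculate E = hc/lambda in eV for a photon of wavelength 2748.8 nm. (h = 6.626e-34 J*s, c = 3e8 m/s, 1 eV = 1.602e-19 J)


E = hc/lambda = 6.626e-34 * 3e8 / 2.749e-06 = 7.232e-20 J = 0.4514 eV

0.4514 eV


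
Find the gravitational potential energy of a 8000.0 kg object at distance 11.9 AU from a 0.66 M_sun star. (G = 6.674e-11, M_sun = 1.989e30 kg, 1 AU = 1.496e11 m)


M = 0.66 * 1.989e30 kg = 1.31274e+30 kg; r = 11.9 AU * 1.496e11 m/AU = 1.78024e+12 m. U = -GM*m/r = -(6.674e-11 * 1.31274e+30 * 8000.0) / 1.78024e+12 = -3.937e+11

-3.937e+11 J


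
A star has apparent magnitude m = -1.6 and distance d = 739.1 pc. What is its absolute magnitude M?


M = m - 5*log10(d) + 5 = -1.6 - 5*log10(739.1) + 5 = -10.9435

-10.9435


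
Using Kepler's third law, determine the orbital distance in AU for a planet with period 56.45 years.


a = P^(2/3) = 56.45^(2/3) = 14.7155

14.7155 AU


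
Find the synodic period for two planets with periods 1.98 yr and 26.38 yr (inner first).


1/P_syn = |1/P1 - 1/P2| = |1/1.98 - 1/26.38| => P_syn = 2.1407

2.1407 years


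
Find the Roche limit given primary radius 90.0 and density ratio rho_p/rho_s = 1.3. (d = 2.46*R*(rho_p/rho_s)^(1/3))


d_Roche = 2.46 * 90.0 * 1.3^(1/3) = 241.6344

241.6344


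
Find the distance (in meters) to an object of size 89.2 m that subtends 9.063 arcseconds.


D = size / theta_rad, theta_rad = 9.063 * pi/(180*3600) = 4.394e-05, D = 2.030e+06

2.030e+06 m


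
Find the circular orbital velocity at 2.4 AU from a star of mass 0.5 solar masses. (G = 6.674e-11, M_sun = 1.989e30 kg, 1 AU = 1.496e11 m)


v = sqrt(GM/r) = sqrt(6.674e-11 * 9.945e+29 / 3.590e+11) = 13596.4045

13596.4045 m/s


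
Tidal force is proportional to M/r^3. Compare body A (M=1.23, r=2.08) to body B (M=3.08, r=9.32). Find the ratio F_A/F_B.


Ratio = (M1/r1^3) / (M2/r2^3) = (1.23/2.08^3) / (3.08/9.32^3) = 35.9263

35.9263


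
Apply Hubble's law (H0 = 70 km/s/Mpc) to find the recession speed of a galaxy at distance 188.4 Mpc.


v = H0 * d = 70 * 188.4 = 13188.0

13188.0 km/s


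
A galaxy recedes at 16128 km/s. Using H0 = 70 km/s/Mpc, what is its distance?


d = v / H0 = 16128 / 70 = 230.4

230.4 Mpc


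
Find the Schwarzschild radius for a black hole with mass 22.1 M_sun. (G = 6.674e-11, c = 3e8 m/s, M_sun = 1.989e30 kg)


M = 22.1 * 1.989e30 kg = 4.39569e+31 kg. rs = 2GM/c^2 = 2 * 6.674e-11 * 4.39569e+31 / (3e8)^2 = 65192.9668

65192.9668 m


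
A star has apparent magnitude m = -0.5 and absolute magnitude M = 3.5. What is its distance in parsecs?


d = 10^((m - M + 5)/5) = 10^((-0.5 - 3.5 + 5)/5) = 1.5849

1.5849 pc


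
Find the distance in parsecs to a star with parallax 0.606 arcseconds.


d = 1/p = 1/0.606 = 1.6502

1.6502 pc


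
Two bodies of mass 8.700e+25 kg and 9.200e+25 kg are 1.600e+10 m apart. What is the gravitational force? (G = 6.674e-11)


F = G*m1*m2/r^2 = 6.674e-11 * 8.700e+25 * 9.200e+25 / (1.600e+10)^2 = 6.674e-11 * 8.004e+51 / 2.560e+20 = 2.087e+21

2.087e+21 N


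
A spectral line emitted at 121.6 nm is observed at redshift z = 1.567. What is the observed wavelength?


lam_obs = lam_emit * (1 + z) = 121.6 * (1 + 1.567) = 312.1472

312.1472 nm


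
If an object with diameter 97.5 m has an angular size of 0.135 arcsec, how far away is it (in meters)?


D = size / theta_rad, theta_rad = 0.135 * pi/(180*3600) = 6.545e-07, D = 1.490e+08

1.490e+08 m


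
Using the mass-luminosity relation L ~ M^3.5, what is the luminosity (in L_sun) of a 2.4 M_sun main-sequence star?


L/L_sun = (M/M_sun)^3.5 = 2.4^3.5 = 21.416

21.416 L_sun


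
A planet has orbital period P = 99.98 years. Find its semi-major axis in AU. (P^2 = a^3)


a = P^(2/3) = 99.98^(2/3) = 21.5415

21.5415 AU


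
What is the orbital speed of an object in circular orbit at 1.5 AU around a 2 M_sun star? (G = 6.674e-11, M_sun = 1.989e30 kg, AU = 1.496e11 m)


v = sqrt(GM/r) = sqrt(6.674e-11 * 3.978e+30 / 2.244e+11) = 34396.485

34396.485 m/s


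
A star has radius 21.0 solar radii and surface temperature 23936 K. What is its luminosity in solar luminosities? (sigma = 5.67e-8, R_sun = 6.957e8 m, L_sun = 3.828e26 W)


R = 21.0 * 6.957e8 m = 1.46097e+10 m. L = 4*pi*R^2*sigma*T^4 = 4*pi*(1.46097e+10)^2 * 5.67e-8 * 23936^4 = 4.992083303e+31 W. L/L_sun = 4.992083303e+31 / 3.828e26 = 130409.6997

130409.6997 L_sun


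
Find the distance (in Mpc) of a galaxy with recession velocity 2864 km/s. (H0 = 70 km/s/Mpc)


d = v / H0 = 2864 / 70 = 40.9143

40.9143 Mpc


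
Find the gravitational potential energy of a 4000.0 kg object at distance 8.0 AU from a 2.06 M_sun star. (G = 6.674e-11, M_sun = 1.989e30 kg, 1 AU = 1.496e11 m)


M = 2.06 * 1.989e30 kg = 4.09734e+30 kg; r = 8.0 AU * 1.496e11 m/AU = 1.1968e+12 m. U = -GM*m/r = -(6.674e-11 * 4.09734e+30 * 4000.0) / 1.1968e+12 = -9.140e+11

-9.140e+11 J


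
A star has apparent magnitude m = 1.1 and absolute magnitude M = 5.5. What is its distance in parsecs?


d = 10^((m - M + 5)/5) = 10^((1.1 - 5.5 + 5)/5) = 1.3183

1.3183 pc


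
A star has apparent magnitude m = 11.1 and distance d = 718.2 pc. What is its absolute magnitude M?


M = m - 5*log10(d) + 5 = 11.1 - 5*log10(718.2) + 5 = 1.8188

1.8188


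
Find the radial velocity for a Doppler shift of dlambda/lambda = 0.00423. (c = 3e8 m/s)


v = (dlambda/lambda) * c = 0.00423 * 3e8 = 1.269e+06

1.269e+06 m/s


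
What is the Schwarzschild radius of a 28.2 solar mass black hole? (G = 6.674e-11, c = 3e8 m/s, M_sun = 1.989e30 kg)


M = 28.2 * 1.989e30 kg = 5.60898e+31 kg. rs = 2GM/c^2 = 2 * 6.674e-11 * 5.60898e+31 / (3e8)^2 = 83187.4056

83187.4056 m


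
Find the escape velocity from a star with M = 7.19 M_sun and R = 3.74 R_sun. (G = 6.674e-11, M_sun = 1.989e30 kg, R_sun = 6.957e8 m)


M = 7.19 * 1.989e30 kg = 1.430091e+31 kg; R = 3.74 * 6.957e8 m = 2.601918e+09 m. v_esc = sqrt(2GM/R) = sqrt(2 * 6.674e-11 * 1.430091e+31 / 2.601918e+09) = 856531.093

856531.093 m/s


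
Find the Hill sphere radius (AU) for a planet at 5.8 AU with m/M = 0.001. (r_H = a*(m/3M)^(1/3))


r_H = a * (m/3M)^(1/3) = 5.8 * (0.001/3)^(1/3) = 0.4021

0.4021 AU


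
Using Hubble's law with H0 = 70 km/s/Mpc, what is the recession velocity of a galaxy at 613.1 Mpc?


v = H0 * d = 70 * 613.1 = 42917.0

42917.0 km/s


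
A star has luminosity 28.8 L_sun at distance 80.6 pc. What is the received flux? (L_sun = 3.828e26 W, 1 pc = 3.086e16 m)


F = L / (4*pi*d^2) = 1.102e+28 / (4*pi*(2.487e+18)^2) = 1.418e-10

1.418e-10 W/m^2


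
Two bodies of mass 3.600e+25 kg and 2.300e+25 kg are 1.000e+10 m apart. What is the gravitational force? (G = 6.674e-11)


F = G*m1*m2/r^2 = 6.674e-11 * 3.600e+25 * 2.300e+25 / (1.000e+10)^2 = 6.674e-11 * 8.280e+50 / 1.000e+20 = 5.526e+20

5.526e+20 N


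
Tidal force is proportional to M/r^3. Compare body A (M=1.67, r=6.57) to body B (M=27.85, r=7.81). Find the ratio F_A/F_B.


Ratio = (M1/r1^3) / (M2/r2^3) = (1.67/6.57^3) / (27.85/7.81^3) = 0.1007

0.1007


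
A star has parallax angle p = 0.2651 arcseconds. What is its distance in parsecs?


d = 1/p = 1/0.2651 = 3.7722

3.7722 pc


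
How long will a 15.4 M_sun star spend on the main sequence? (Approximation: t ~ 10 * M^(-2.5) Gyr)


t = 10 * M^(-2.5) = 10 * 15.4^(-2.5) = 0.0107

0.0107 Gyr


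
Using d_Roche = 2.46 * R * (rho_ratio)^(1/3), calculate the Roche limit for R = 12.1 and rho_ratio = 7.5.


d_Roche = 2.46 * 12.1 * 7.5^(1/3) = 58.265

58.265


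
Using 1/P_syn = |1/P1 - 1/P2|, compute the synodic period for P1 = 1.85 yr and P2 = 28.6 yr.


1/P_syn = |1/P1 - 1/P2| = |1/1.85 - 1/28.6| => P_syn = 1.9779

1.9779 years


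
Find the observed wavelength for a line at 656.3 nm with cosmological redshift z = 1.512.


lam_obs = lam_emit * (1 + z) = 656.3 * (1 + 1.512) = 1648.6256

1648.6256 nm


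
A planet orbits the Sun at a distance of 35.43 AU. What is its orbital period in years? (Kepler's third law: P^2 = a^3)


P = a^(3/2) = 35.43^1.5 = 210.8904

210.8904 years


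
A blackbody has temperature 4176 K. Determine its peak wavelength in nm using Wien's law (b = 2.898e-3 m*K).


lam_max = b / T = 2.898e-3 / 4176 = 6.940e-07 m = 693.9655 nm

693.9655 nm


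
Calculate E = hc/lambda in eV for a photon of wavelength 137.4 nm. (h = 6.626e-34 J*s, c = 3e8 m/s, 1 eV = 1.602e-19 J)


E = hc/lambda = 6.626e-34 * 3e8 / 1.374e-07 = 1.447e-18 J = 9.0307 eV

9.0307 eV


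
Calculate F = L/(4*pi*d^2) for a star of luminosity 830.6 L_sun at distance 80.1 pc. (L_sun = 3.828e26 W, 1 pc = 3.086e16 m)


F = L / (4*pi*d^2) = 3.180e+29 / (4*pi*(2.472e+18)^2) = 4.141e-09

4.141e-09 W/m^2


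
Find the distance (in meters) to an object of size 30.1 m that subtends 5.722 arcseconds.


D = size / theta_rad, theta_rad = 5.722 * pi/(180*3600) = 2.774e-05, D = 1.085e+06

1.085e+06 m


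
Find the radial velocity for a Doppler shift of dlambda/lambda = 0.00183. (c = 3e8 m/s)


v = (dlambda/lambda) * c = 0.00183 * 3e8 = 549000.0

549000.0 m/s


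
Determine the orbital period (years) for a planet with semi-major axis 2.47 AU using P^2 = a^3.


P = a^(3/2) = 2.47^1.5 = 3.8819

3.8819 years


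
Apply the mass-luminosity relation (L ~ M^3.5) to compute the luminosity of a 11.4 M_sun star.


L/L_sun = (M/M_sun)^3.5 = 11.4^3.5 = 5002.2683

5002.2683 L_sun


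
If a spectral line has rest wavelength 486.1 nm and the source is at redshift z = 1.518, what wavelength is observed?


lam_obs = lam_emit * (1 + z) = 486.1 * (1 + 1.518) = 1223.9998

1223.9998 nm


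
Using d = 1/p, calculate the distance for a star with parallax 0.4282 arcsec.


d = 1/p = 1/0.4282 = 2.3354

2.3354 pc


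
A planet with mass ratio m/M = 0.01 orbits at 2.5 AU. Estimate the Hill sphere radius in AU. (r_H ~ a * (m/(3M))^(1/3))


r_H = a * (m/3M)^(1/3) = 2.5 * (0.01/3)^(1/3) = 0.3735

0.3735 AU


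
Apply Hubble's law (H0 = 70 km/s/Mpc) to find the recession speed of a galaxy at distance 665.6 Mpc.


v = H0 * d = 70 * 665.6 = 46592.0

46592.0 km/s


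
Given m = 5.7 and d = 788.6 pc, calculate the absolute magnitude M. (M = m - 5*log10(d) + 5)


M = m - 5*log10(d) + 5 = 5.7 - 5*log10(788.6) + 5 = -3.7843

-3.7843


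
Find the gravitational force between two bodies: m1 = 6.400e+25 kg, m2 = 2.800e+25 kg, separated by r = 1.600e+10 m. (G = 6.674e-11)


F = G*m1*m2/r^2 = 6.674e-11 * 6.400e+25 * 2.800e+25 / (1.600e+10)^2 = 6.674e-11 * 1.792e+51 / 2.560e+20 = 4.672e+20

4.672e+20 N


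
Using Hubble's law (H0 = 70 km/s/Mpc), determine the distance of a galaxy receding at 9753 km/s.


d = v / H0 = 9753 / 70 = 139.3286

139.3286 Mpc


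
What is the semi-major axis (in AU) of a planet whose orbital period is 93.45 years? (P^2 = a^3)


a = P^(2/3) = 93.45^(2/3) = 20.593

20.593 AU


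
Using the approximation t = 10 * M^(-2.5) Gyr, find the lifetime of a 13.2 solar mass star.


t = 10 * M^(-2.5) = 10 * 13.2^(-2.5) = 0.0158

0.0158 Gyr


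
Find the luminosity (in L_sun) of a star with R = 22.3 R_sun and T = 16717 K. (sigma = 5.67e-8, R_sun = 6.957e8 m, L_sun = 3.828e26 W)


R = 22.3 * 6.957e8 m = 1.551411e+10 m. L = 4*pi*R^2*sigma*T^4 = 4*pi*(1.551411e+10)^2 * 5.67e-8 * 16717^4 = 1.339306651e+31 W. L/L_sun = 1.339306651e+31 / 3.828e26 = 34987.1121

34987.1121 L_sun


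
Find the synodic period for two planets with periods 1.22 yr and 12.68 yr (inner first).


1/P_syn = |1/P1 - 1/P2| = |1/1.22 - 1/12.68| => P_syn = 1.3499

1.3499 years


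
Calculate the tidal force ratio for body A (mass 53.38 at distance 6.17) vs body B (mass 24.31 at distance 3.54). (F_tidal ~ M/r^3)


Ratio = (M1/r1^3) / (M2/r2^3) = (53.38/6.17^3) / (24.31/3.54^3) = 0.4147

0.4147


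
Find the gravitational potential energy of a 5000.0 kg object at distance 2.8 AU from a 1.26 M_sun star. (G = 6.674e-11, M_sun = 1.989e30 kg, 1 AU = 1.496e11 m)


M = 1.26 * 1.989e30 kg = 2.50614e+30 kg; r = 2.8 AU * 1.496e11 m/AU = 4.1888e+11 m. U = -GM*m/r = -(6.674e-11 * 2.50614e+30 * 5000.0) / 4.1888e+11 = -1.997e+12

-1.997e+12 J


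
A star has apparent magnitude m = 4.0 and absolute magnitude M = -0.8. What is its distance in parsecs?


d = 10^((m - M + 5)/5) = 10^((4.0 - -0.8 + 5)/5) = 91.2011

91.2011 pc


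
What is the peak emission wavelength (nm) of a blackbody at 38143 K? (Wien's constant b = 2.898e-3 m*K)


lam_max = b / T = 2.898e-3 / 38143 = 7.598e-08 m = 75.9772 nm

75.9772 nm


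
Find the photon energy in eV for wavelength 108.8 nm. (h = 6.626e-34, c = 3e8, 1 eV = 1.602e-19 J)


E = hc/lambda = 6.626e-34 * 3e8 / 1.088e-07 = 1.827e-18 J = 11.4046 eV

11.4046 eV


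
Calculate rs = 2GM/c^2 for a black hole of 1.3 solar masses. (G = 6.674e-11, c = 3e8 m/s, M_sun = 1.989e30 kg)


M = 1.3 * 1.989e30 kg = 2.5857e+30 kg. rs = 2GM/c^2 = 2 * 6.674e-11 * 2.5857e+30 / (3e8)^2 = 3834.8804

3834.8804 m


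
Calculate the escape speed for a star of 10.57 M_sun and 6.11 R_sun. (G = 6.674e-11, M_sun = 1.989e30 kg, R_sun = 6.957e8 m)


M = 10.57 * 1.989e30 kg = 2.102373e+31 kg; R = 6.11 * 6.957e8 m = 4.250727e+09 m. v_esc = sqrt(2GM/R) = sqrt(2 * 6.674e-11 * 2.102373e+31 / 4.250727e+09) = 812514.9815

812514.9815 m/s


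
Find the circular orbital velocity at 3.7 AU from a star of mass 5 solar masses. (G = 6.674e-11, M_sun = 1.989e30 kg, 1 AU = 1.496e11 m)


v = sqrt(GM/r) = sqrt(6.674e-11 * 9.945e+30 / 5.535e+11) = 34628.1138

34628.1138 m/s


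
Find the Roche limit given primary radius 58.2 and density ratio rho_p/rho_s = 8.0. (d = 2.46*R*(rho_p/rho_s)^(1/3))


d_Roche = 2.46 * 58.2 * 8.0^(1/3) = 286.344

286.344


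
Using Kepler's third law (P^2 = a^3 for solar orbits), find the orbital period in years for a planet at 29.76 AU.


P = a^(3/2) = 29.76^1.5 = 162.3489

162.3489 years


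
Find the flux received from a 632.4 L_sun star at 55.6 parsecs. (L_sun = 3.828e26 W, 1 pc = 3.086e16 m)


F = L / (4*pi*d^2) = 2.421e+29 / (4*pi*(1.716e+18)^2) = 6.544e-09

6.544e-09 W/m^2


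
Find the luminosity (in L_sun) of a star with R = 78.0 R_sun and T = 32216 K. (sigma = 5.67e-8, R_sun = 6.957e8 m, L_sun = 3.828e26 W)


R = 78.0 * 6.957e8 m = 5.42646e+10 m. L = 4*pi*R^2*sigma*T^4 = 4*pi*(5.42646e+10)^2 * 5.67e-8 * 32216^4 = 2.26002166e+33 W. L/L_sun = 2.26002166e+33 / 3.828e26 = 5.904e+06

5.904e+06 L_sun


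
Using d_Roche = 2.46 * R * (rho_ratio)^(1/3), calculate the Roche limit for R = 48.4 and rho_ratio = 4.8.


d_Roche = 2.46 * 48.4 * 4.8^(1/3) = 200.8449

200.8449


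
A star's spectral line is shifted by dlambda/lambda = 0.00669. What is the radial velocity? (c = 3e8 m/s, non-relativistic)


v = (dlambda/lambda) * c = 0.00669 * 3e8 = 2.007e+06

2.007e+06 m/s


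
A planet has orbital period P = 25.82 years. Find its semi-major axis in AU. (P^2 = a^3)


a = P^(2/3) = 25.82^(2/3) = 8.7358

8.7358 AU


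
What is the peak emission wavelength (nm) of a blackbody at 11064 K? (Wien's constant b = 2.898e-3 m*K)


lam_max = b / T = 2.898e-3 / 11064 = 2.619e-07 m = 261.9306 nm

261.9306 nm


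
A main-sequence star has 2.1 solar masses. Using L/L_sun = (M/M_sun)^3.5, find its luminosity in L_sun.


L/L_sun = (M/M_sun)^3.5 = 2.1^3.5 = 13.4205

13.4205 L_sun


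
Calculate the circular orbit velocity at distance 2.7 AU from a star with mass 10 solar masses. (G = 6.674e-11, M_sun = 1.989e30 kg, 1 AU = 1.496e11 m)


v = sqrt(GM/r) = sqrt(6.674e-11 * 1.989e+31 / 4.039e+11) = 57327.475

57327.475 m/s


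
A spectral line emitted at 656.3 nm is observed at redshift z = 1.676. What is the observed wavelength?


lam_obs = lam_emit * (1 + z) = 656.3 * (1 + 1.676) = 1756.2588

1756.2588 nm


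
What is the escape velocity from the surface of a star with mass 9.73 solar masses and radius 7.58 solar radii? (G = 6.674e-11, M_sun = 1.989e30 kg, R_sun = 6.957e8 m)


M = 9.73 * 1.989e30 kg = 1.935297e+31 kg; R = 7.58 * 6.957e8 m = 5.273406e+09 m. v_esc = sqrt(2GM/R) = sqrt(2 * 6.674e-11 * 1.935297e+31 / 5.273406e+09) = 699900.5039

699900.5039 m/s


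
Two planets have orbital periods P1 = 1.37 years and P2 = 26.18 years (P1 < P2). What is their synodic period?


1/P_syn = |1/P1 - 1/P2| = |1/1.37 - 1/26.18| => P_syn = 1.4457

1.4457 years


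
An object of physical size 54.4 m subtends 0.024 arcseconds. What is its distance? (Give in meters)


D = size / theta_rad, theta_rad = 0.024 * pi/(180*3600) = 1.164e-07, D = 4.675e+08

4.675e+08 m


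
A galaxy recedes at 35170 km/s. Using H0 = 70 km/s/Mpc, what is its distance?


d = v / H0 = 35170 / 70 = 502.4286

502.4286 Mpc


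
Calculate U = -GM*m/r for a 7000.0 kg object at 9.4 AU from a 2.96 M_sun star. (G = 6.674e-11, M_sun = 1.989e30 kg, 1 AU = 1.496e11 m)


M = 2.96 * 1.989e30 kg = 5.88744e+30 kg; r = 9.4 AU * 1.496e11 m/AU = 1.40624e+12 m. U = -GM*m/r = -(6.674e-11 * 5.88744e+30 * 7000.0) / 1.40624e+12 = -1.956e+12

-1.956e+12 J


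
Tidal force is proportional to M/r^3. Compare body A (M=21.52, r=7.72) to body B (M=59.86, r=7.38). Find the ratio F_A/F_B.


Ratio = (M1/r1^3) / (M2/r2^3) = (21.52/7.72^3) / (59.86/7.38^3) = 0.3141

0.3141


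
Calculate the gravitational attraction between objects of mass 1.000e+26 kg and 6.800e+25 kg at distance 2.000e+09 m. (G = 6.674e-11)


F = G*m1*m2/r^2 = 6.674e-11 * 1.000e+26 * 6.800e+25 / (2.000e+09)^2 = 6.674e-11 * 6.800e+51 / 4.000e+18 = 1.135e+23

1.135e+23 N


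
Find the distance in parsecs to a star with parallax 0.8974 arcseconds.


d = 1/p = 1/0.8974 = 1.1143

1.1143 pc


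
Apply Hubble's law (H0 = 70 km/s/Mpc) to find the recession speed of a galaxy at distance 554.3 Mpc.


v = H0 * d = 70 * 554.3 = 38801.0

38801.0 km/s


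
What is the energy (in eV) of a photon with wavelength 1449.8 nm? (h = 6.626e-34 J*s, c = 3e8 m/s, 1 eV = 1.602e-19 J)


E = hc/lambda = 6.626e-34 * 3e8 / 1.450e-06 = 1.371e-19 J = 0.8559 eV

0.8559 eV


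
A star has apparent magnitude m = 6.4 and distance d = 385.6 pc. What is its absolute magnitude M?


M = m - 5*log10(d) + 5 = 6.4 - 5*log10(385.6) + 5 = -1.5307

-1.5307


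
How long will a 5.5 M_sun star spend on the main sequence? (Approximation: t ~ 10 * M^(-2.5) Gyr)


t = 10 * M^(-2.5) = 10 * 5.5^(-2.5) = 0.141

0.141 Gyr


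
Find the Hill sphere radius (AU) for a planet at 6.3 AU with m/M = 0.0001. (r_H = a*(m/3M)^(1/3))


r_H = a * (m/3M)^(1/3) = 6.3 * (0.0001/3)^(1/3) = 0.2028

0.2028 AU


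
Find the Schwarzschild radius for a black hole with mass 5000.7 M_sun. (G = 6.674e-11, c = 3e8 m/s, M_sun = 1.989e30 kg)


M = 5000.7 * 1.989e30 kg = 9.9463923e+33 kg. rs = 2GM/c^2 = 2 * 6.674e-11 * 9.9463923e+33 / (3e8)^2 = 1.475e+07

1.475e+07 m


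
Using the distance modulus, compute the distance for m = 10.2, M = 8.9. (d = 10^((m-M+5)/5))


d = 10^((m - M + 5)/5) = 10^((10.2 - 8.9 + 5)/5) = 18.197

18.197 pc


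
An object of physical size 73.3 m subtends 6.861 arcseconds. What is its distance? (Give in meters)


D = size / theta_rad, theta_rad = 6.861 * pi/(180*3600) = 3.326e-05, D = 2.204e+06

2.204e+06 m


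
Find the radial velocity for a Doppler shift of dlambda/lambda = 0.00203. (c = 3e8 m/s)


v = (dlambda/lambda) * c = 0.00203 * 3e8 = 609000.0

609000.0 m/s


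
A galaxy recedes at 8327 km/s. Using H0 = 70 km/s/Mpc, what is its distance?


d = v / H0 = 8327 / 70 = 118.9571

118.9571 Mpc


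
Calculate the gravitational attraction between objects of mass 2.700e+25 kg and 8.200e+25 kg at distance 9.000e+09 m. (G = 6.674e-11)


F = G*m1*m2/r^2 = 6.674e-11 * 2.700e+25 * 8.200e+25 / (9.000e+09)^2 = 6.674e-11 * 2.214e+51 / 8.100e+19 = 1.824e+21

1.824e+21 N


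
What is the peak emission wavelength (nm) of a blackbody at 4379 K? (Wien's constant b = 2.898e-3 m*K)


lam_max = b / T = 2.898e-3 / 4379 = 6.618e-07 m = 661.7949 nm

661.7949 nm


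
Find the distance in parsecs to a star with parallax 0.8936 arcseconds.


d = 1/p = 1/0.8936 = 1.1191

1.1191 pc


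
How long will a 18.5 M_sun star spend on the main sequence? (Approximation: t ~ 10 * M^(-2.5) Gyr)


t = 10 * M^(-2.5) = 10 * 18.5^(-2.5) = 0.0068

0.0068 Gyr


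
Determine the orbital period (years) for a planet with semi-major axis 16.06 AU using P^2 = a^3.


P = a^(3/2) = 16.06^1.5 = 64.3603

64.3603 years


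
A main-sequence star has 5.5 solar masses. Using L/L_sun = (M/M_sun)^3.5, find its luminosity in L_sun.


L/L_sun = (M/M_sun)^3.5 = 5.5^3.5 = 390.184

390.184 L_sun


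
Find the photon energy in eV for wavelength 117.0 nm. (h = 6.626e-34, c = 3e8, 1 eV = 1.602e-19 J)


E = hc/lambda = 6.626e-34 * 3e8 / 1.170e-07 = 1.699e-18 J = 10.6053 eV

10.6053 eV


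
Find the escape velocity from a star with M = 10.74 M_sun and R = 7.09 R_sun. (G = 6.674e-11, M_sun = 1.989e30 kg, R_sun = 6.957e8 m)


M = 10.74 * 1.989e30 kg = 2.136186e+31 kg; R = 7.09 * 6.957e8 m = 4.932513e+09 m. v_esc = sqrt(2GM/R) = sqrt(2 * 6.674e-11 * 2.136186e+31 / 4.932513e+09) = 760314.9183

760314.9183 m/s


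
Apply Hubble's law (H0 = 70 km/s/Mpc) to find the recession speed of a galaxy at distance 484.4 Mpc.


v = H0 * d = 70 * 484.4 = 33908.0

33908.0 km/s


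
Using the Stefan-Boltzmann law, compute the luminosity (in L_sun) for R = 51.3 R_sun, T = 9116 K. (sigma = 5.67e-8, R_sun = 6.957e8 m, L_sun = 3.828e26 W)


R = 51.3 * 6.957e8 m = 3.568941e+10 m. L = 4*pi*R^2*sigma*T^4 = 4*pi*(3.568941e+10)^2 * 5.67e-8 * 9116^4 = 6.267421829e+30 W. L/L_sun = 6.267421829e+30 / 3.828e26 = 16372.5753

16372.5753 L_sun


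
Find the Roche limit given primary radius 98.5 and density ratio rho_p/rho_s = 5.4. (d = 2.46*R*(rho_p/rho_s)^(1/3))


d_Roche = 2.46 * 98.5 * 5.4^(1/3) = 425.1112

425.1112


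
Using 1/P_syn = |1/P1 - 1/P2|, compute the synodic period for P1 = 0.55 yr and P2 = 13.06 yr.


1/P_syn = |1/P1 - 1/P2| = |1/0.55 - 1/13.06| => P_syn = 0.5742

0.5742 years


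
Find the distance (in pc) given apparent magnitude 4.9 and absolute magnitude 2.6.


d = 10^((m - M + 5)/5) = 10^((4.9 - 2.6 + 5)/5) = 28.8403

28.8403 pc


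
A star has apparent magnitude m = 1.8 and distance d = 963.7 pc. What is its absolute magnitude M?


M = m - 5*log10(d) + 5 = 1.8 - 5*log10(963.7) + 5 = -8.1197

-8.1197


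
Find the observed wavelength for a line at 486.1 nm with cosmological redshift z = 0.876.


lam_obs = lam_emit * (1 + z) = 486.1 * (1 + 0.876) = 911.9236

911.9236 nm


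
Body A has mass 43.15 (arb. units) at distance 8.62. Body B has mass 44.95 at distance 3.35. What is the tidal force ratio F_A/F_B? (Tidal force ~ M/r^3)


Ratio = (M1/r1^3) / (M2/r2^3) = (43.15/8.62^3) / (44.95/3.35^3) = 0.0563

0.0563


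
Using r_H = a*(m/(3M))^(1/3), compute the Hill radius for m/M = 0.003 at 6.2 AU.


r_H = a * (m/3M)^(1/3) = 6.2 * (0.003/3)^(1/3) = 0.62

0.62 AU


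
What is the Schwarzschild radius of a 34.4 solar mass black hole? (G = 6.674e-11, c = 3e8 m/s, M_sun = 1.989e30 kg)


M = 34.4 * 1.989e30 kg = 6.84216e+31 kg. rs = 2GM/c^2 = 2 * 6.674e-11 * 6.84216e+31 / (3e8)^2 = 101476.8352

101476.8352 m


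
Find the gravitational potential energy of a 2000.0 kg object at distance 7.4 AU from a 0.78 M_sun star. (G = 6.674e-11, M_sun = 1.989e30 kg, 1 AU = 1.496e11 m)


M = 0.78 * 1.989e30 kg = 1.55142e+30 kg; r = 7.4 AU * 1.496e11 m/AU = 1.10704e+12 m. U = -GM*m/r = -(6.674e-11 * 1.55142e+30 * 2000.0) / 1.10704e+12 = -1.871e+11

-1.871e+11 J
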